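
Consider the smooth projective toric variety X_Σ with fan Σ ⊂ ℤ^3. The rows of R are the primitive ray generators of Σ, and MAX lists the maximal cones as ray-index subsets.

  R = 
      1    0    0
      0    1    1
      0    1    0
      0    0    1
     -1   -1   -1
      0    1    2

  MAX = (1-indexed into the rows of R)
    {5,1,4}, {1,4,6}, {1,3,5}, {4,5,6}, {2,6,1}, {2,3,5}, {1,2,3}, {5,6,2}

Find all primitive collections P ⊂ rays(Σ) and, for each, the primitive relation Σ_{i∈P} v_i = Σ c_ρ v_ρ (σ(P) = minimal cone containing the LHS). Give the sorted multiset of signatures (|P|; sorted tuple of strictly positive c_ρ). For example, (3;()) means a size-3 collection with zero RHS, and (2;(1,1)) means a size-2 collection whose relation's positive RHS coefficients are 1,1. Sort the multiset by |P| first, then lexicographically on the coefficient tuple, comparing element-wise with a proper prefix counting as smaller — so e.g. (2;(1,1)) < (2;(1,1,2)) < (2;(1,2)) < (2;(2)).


The 5 primitive collections of Σ (r=6, n=3):

  P={2,4}:  v_{2} + v_{4} = v_{6} — sig = (2;(1))
  P={3,4}:  v_{3} + v_{4} = v_{2} — sig = (2;(1))
  P={3,6}:  v_{3} + v_{6} = 2·v_{2} — sig = (2;(2))
  P={1,2,5}:  v_{1} + v_{2} + v_{5} = 0 — sig = (3;())
  P={1,5,6}:  v_{1} + v_{5} + v_{6} = v_{4} — sig = (3;(1))

Sorted signature multiset PRS(X):
[(2;(1)), (2;(1)), (2;(2)), (3;()), (3;(1))]


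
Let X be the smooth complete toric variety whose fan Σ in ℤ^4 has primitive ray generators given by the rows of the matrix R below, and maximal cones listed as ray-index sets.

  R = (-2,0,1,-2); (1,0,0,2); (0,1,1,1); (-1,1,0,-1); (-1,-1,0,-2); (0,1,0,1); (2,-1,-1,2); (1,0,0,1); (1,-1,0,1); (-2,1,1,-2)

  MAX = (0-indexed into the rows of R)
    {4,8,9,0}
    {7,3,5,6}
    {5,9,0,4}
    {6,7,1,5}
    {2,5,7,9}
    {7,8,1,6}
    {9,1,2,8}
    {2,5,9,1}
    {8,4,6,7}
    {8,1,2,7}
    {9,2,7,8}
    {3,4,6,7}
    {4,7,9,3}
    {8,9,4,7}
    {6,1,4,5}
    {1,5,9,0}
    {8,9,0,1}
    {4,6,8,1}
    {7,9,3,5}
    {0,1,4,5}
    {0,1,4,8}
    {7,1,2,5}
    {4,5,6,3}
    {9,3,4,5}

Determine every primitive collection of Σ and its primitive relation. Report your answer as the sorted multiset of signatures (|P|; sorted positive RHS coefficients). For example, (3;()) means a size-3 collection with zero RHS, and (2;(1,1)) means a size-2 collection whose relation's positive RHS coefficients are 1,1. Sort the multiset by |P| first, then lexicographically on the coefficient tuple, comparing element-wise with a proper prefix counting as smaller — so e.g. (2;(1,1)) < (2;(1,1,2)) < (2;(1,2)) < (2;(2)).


Primitive collections (15):

  • {3,8}:  v_{3} + v_{8} = 0  ⇒ sig = (2;())
  • {6,9}:  v_{6} + v_{9} = 0  ⇒ sig = (2;())
  • {1,3}:  v_{1} + v_{3} = v_{5}  ⇒ sig = (2;(1))
  • {5,8}:  v_{5} + v_{8} = v_{1}  ⇒ sig = (2;(1))
  • {0,6}:  v_{0} + v_{6} = v_{1} + v_{4}  ⇒ sig = (2;(1,1))
  • {0,7}:  v_{0} + v_{7} = v_{8} + v_{9}  ⇒ sig = (2;(1,1))
  • {2,4}:  v_{2} + v_{4} = v_{8} + v_{9}  ⇒ sig = (2;(1,1))
  • {2,6}:  v_{2} + v_{6} = v_{1} + v_{7}  ⇒ sig = (2;(1,1))
  • {0,3}:  v_{0} + v_{3} = v_{4} + v_{5} + v_{9}  ⇒ sig = (2;(1,1,1))
  • {2,3}:  v_{2} + v_{3} = v_{5} + v_{7} + v_{9}  ⇒ sig = (2;(1,1,1))
  • {0,2}:  v_{0} + v_{2} = v_{1} + v_{8} + 2·v_{9}  ⇒ sig = (2;(1,1,2))
  • {4,5,7}:  v_{4} + v_{5} + v_{7} = 0  ⇒ sig = (3;())
  • {1,4,7}:  v_{1} + v_{4} + v_{7} = v_{8}  ⇒ sig = (3;(1))
  • {1,4,9}:  v_{1} + v_{4} + v_{9} = v_{0}  ⇒ sig = (3;(1))
  • {1,7,9}:  v_{1} + v_{7} + v_{9} = v_{2}  ⇒ sig = (3;(1))

Sorted signature multiset PRS(X):
    |P|=2: 11 collections, coeffs (), (), (1), (1), (1,1), (1,1), (1,1), (1,1), (1,1,1), (1,1,1), (1,1,2)
    |P|=3: 4 collections, coeffs (), (1), (1), (1)


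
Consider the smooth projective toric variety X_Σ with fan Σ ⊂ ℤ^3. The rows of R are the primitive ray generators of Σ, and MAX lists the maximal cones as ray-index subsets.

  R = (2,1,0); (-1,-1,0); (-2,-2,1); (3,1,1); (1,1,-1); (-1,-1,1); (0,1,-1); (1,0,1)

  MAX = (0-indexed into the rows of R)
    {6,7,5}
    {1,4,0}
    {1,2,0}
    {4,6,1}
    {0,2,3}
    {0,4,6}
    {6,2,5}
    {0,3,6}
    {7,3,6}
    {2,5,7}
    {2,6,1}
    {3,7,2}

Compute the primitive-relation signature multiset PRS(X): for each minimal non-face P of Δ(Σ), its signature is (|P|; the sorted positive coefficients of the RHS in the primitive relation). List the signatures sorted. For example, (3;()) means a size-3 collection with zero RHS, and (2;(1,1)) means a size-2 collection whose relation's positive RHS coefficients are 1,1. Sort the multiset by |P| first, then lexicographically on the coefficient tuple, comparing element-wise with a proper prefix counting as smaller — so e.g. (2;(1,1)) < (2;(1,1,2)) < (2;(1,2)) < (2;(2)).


Minimal non-faces — 14 found among 8 rays, 12 max cones:

  P={4,5}:  v_{4} + v_{5} = 0  →  sig = (2;())
  P={0,5}:  v_{0} + v_{5} = v_{7}  →  sig = (2;(1))
  P={0,7}:  v_{0} + v_{7} = v_{3}  →  sig = (2;(1))
  P={1,5}:  v_{1} + v_{5} = v_{2}  →  sig = (2;(1))
  P={2,4}:  v_{2} + v_{4} = v_{1}  →  sig = (2;(1))
  P={4,7}:  v_{4} + v_{7} = v_{0}  →  sig = (2;(1))
  P={1,7}:  v_{1} + v_{7} = v_{0} + v_{2}  →  sig = (2;(1,1))
  P={1,3}:  v_{1} + v_{3} = 2·v_{0} + v_{2}  →  sig = (2;(1,2))
  P={3,4}:  v_{3} + v_{4} = 2·v_{0}  →  sig = (2;(2))
  P={3,5}:  v_{3} + v_{5} = 2·v_{7}  →  sig = (2;(2))
  P={0,2,6}:  v_{0} + v_{2} + v_{6} = 0  →  sig = (3;())
  P={0,1,6}:  v_{0} + v_{1} + v_{6} = v_{4}  →  sig = (3;(1))
  P={2,3,6}:  v_{2} + v_{3} + v_{6} = v_{7}  →  sig = (3;(1))
  P={2,6,7}:  v_{2} + v_{6} + v_{7} = v_{5}  →  sig = (3;(1))

Hence PRS(X_Σ) =
    (2;())
    (2;(1))
    (2;(1))
    (2;(1))
    (2;(1))
    (2;(1))
    (2;(1,1))
    (2;(1,2))
    (2;(2))
    (2;(2))
    (3;())
    (3;(1))
    (3;(1))
    (3;(1))


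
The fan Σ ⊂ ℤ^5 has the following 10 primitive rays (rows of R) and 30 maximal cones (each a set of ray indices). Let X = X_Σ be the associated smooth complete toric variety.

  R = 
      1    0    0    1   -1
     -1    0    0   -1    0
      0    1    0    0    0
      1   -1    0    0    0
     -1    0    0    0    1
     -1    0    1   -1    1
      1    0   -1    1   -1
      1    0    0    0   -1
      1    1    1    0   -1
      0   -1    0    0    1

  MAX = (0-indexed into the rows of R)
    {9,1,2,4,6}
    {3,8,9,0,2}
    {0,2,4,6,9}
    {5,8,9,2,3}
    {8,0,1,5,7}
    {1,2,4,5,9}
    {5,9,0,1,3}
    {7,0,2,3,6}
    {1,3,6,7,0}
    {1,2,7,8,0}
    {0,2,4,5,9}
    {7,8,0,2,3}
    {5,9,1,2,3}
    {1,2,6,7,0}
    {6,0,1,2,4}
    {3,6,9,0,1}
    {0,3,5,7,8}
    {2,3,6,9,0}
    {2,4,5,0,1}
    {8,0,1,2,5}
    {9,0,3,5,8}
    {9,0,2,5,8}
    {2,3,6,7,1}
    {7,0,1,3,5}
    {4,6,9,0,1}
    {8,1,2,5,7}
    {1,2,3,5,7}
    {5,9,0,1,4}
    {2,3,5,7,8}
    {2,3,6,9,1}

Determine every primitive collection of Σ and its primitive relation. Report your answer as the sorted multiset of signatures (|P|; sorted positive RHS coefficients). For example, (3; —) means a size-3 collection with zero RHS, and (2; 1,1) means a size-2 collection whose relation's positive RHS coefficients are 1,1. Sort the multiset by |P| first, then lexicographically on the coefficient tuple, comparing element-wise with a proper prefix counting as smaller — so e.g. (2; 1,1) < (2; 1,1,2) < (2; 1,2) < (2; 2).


12 minimal non-faces of Δ(Σ) (on 10 rays):

  P={4,7}:  v_{4} + v_{7} = 0 — sig = (2; —)
  P={5,6}:  v_{5} + v_{6} = 0 — sig = (2; —)
  P={3,4}:  v_{3} + v_{4} = v_{9} — sig = (2; 1)
  P={7,9}:  v_{7} + v_{9} = v_{3} — sig = (2; 1)
  P={4,8}:  v_{4} + v_{8} = v_{0} + v_{2} + v_{5} — sig = (2; 1,1,1)
  P={6,8}:  v_{6} + v_{8} = v_{0} + v_{2} + v_{7} — sig = (2; 1,1,1)
  P={1,8,9}:  v_{1} + v_{8} + v_{9} = v_{5} + v_{7} — sig = (3; 1,1)
  P={1,3,8}:  v_{1} + v_{3} + v_{8} = v_{5} + 2·v_{7} — sig = (3; 1,2)
  P={0,1,2,9}:  v_{0} + v_{1} + v_{2} + v_{9} = 0 — sig = (4; —)
  P={0,1,2,3}:  v_{0} + v_{1} + v_{2} + v_{3} = v_{7} — sig = (4; 1)
  P={0,2,5,7}:  v_{0} + v_{2} + v_{5} + v_{7} = v_{8} — sig = (4; 1)
  P={0,2,3,5}:  v_{0} + v_{2} + v_{3} + v_{5} = v_{8} + v_{9} — sig = (4; 1,1)

so the primitive-relation signature multiset is
    |P|=2: 6 collections, coeffs (), (), (1), (1), (1,1,1), (1,1,1)
    |P|=3: 2 collections, coeffs (1,1), (1,2)
    |P|=4: 4 collections, coeffs (), (1), (1), (1,1)


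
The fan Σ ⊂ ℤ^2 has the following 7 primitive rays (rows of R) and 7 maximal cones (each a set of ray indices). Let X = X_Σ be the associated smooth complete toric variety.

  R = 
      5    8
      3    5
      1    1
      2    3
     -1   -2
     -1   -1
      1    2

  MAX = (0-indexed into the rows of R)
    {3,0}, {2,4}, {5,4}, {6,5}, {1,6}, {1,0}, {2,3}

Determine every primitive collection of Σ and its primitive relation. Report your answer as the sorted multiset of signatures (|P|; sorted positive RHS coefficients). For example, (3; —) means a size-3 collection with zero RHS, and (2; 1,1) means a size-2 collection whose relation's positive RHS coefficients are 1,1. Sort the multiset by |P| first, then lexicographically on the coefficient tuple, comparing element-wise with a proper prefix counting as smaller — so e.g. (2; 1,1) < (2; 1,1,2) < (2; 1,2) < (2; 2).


Δ(Σ) — 7 vertices, 14 min non-faces:

  P={2,5}:  v_{2} + v_{5} = 0 ; sig = (2; —)
  P={4,6}:  v_{4} + v_{6} = 0 ; sig = (2; —)
  P={1,3}:  v_{1} + v_{3} = v_{0} ; sig = (2; 1)
  P={1,4}:  v_{1} + v_{4} = v_{3} ; sig = (2; 1)
  P={2,6}:  v_{2} + v_{6} = v_{3} ; sig = (2; 1)
  P={3,4}:  v_{3} + v_{4} = v_{2} ; sig = (2; 1)
  P={3,5}:  v_{3} + v_{5} = v_{6} ; sig = (2; 1)
  P={3,6}:  v_{3} + v_{6} = v_{1} ; sig = (2; 1)
  P={0,5}:  v_{0} + v_{5} = v_{1} + v_{6} ; sig = (2; 1,1)
  P={0,4}:  v_{0} + v_{4} = 2·v_{3} ; sig = (2; 2)
  P={0,6}:  v_{0} + v_{6} = 2·v_{1} ; sig = (2; 2)
  P={1,2}:  v_{1} + v_{2} = 2·v_{3} ; sig = (2; 2)
  P={1,5}:  v_{1} + v_{5} = 2·v_{6} ; sig = (2; 2)
  P={0,2}:  v_{0} + v_{2} = 3·v_{3} ; sig = (2; 3)

so the primitive-relation signature multiset is
{ (2; —) ×2,  (2; 1) ×6,  (2; 1,1),  (2; 2) ×4,  (2; 3) }


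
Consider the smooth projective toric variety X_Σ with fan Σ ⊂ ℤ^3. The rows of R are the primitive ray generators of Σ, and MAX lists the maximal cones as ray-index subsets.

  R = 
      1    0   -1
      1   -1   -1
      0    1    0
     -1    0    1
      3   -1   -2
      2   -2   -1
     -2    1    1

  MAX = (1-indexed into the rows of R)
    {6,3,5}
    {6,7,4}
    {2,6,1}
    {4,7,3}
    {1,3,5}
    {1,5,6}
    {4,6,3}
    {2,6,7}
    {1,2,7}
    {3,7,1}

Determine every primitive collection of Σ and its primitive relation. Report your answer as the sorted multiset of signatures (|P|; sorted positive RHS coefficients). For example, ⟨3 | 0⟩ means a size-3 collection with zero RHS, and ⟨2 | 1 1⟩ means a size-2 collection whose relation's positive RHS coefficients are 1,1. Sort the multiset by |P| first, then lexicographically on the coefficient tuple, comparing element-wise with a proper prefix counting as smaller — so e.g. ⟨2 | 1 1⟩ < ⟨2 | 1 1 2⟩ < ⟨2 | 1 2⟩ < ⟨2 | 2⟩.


Primitive collections (9):

  {1,4}:  v_{1} + v_{4} = 0 ; sig = ⟨2 | 0⟩
  {2,3}:  v_{2} + v_{3} = v_{1} ; sig = ⟨2 | 1⟩
  {5,7}:  v_{5} + v_{7} = v_{1} ; sig = ⟨2 | 1⟩
  {2,4}:  v_{2} + v_{4} = v_{6} + v_{7} ; sig = ⟨2 | 1 1⟩
  {4,5}:  v_{4} + v_{5} = v_{3} + v_{6} ; sig = ⟨2 | 1 1⟩
  {2,5}:  v_{2} + v_{5} = 2·v_{1} + v_{6} ; sig = ⟨2 | 1 2⟩
  {3,6,7}:  v_{3} + v_{6} + v_{7} = 0 ; sig = ⟨3 | 0⟩
  {1,3,6}:  v_{1} + v_{3} + v_{6} = v_{5} ; sig = ⟨3 | 1⟩
  {1,6,7}:  v_{1} + v_{6} + v_{7} = v_{2} ; sig = ⟨3 | 1⟩

Sorted signature multiset PRS(X):
    ⟨2 | 0⟩
    ⟨2 | 1⟩
    ⟨2 | 1⟩
    ⟨2 | 1 1⟩
    ⟨2 | 1 1⟩
    ⟨2 | 1 2⟩
    ⟨3 | 0⟩
    ⟨3 | 1⟩
    ⟨3 | 1⟩


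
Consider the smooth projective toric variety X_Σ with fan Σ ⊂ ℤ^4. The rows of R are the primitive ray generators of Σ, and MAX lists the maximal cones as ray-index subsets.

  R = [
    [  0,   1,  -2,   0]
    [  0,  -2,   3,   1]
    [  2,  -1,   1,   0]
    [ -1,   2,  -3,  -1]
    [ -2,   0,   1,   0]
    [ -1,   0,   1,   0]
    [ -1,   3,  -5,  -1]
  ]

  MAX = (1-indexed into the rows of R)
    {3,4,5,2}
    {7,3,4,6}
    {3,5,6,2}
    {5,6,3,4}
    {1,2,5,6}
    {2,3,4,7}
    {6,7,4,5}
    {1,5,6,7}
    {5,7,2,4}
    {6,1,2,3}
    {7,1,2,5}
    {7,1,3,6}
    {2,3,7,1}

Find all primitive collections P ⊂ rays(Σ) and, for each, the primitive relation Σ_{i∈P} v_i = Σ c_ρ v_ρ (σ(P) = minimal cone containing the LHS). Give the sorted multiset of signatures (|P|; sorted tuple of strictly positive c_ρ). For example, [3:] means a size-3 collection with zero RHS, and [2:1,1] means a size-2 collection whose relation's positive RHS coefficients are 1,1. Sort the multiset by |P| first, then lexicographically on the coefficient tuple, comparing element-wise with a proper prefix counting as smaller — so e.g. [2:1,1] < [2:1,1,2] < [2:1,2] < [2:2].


The 5 primitive collections of Σ (r=7, n=4):

  P={1,4}:  v_{1} + v_{4} = v_{7}  →  sig = [2:1]
  P={1,3,5}:  v_{1} + v_{3} + v_{5} = 0  →  sig = [3:]
  P={2,4,6}:  v_{2} + v_{4} + v_{6} = v_{5}  →  sig = [3:1]
  P={3,5,7}:  v_{3} + v_{5} + v_{7} = v_{4}  →  sig = [3:1]
  P={2,6,7}:  v_{2} + v_{6} + v_{7} = v_{1} + v_{5}  →  sig = [3:1,1]

Hence PRS(X_Σ) =
{ [2:1],  [3:],  [3:1] ×2,  [3:1,1] }


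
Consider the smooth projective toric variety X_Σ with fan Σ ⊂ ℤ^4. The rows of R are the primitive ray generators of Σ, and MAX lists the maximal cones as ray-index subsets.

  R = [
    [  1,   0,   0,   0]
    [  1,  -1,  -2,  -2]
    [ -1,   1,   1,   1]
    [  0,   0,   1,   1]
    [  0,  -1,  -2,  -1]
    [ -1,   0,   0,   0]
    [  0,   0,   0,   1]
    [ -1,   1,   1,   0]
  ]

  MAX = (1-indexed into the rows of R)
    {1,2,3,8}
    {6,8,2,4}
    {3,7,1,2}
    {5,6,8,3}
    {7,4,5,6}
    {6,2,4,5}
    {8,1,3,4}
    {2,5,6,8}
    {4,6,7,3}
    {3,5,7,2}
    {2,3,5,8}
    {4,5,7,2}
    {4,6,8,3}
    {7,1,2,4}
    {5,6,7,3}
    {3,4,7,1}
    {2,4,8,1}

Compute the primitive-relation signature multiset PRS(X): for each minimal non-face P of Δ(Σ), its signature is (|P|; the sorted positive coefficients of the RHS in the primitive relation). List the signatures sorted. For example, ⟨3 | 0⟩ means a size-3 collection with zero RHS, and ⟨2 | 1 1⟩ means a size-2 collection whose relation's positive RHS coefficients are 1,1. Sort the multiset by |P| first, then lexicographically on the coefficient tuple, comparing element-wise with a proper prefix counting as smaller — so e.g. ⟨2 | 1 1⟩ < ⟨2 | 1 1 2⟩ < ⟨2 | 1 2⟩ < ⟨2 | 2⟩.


The 8 primitive collections of Σ (r=8, n=4):

  • {1,6}:  v_{1} + v_{6} = 0  ⟹  sig = ⟨2 | 0⟩
  • {7,8}:  v_{7} + v_{8} = v_{3}  ⟹  sig = ⟨2 | 1⟩
  • {1,5}:  v_{1} + v_{5} = v_{2} + v_{7}  ⟹  sig = ⟨2 | 1 1⟩
  • {2,3,4}:  v_{2} + v_{3} + v_{4} = 0  ⟹  sig = ⟨3 | 0⟩
  • {2,6,7}:  v_{2} + v_{6} + v_{7} = v_{5}  ⟹  sig = ⟨3 | 1⟩
  • {4,5,8}:  v_{4} + v_{5} + v_{8} = v_{6}  ⟹  sig = ⟨3 | 1⟩
  • {2,3,6}:  v_{2} + v_{3} + v_{6} = v_{5} + v_{8}  ⟹  sig = ⟨3 | 1 1⟩
  • {3,4,5}:  v_{3} + v_{4} + v_{5} = v_{6} + v_{7}  ⟹  sig = ⟨3 | 1 1⟩

so the primitive-relation signature multiset is
[⟨2 | 0⟩, ⟨2 | 1⟩, ⟨2 | 1 1⟩, ⟨3 | 0⟩, ⟨3 | 1⟩, ⟨3 | 1⟩, ⟨3 | 1 1⟩, ⟨3 | 1 1⟩]


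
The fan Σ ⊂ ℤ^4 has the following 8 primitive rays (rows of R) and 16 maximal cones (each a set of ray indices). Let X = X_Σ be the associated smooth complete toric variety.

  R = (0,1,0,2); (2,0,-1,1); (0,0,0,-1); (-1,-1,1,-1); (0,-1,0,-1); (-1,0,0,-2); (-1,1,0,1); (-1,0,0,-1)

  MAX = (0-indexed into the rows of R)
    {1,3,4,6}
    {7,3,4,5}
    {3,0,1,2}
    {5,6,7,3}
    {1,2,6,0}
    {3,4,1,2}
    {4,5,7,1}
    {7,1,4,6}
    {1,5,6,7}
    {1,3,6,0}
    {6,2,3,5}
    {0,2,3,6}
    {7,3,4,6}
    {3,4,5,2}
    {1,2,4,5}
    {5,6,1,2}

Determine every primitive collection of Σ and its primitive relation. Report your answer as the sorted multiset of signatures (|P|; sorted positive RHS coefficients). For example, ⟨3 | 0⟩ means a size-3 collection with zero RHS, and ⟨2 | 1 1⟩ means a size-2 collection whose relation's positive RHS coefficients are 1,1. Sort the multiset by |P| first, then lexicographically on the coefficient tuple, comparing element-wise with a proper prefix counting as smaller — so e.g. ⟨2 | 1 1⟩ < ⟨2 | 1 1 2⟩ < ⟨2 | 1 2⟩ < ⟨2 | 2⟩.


The 9 primitive collections of Σ (r=8, n=4):

  • {0,7}:  v_{0} + v_{7} = v_{6}  so sig = ⟨2 | 1⟩
  • {2,7}:  v_{2} + v_{7} = v_{5}  so sig = ⟨2 | 1⟩
  • {0,5}:  v_{0} + v_{5} = v_{2} + v_{6}  so sig = ⟨2 | 1 1⟩
  • {0,4}:  v_{0} + v_{4} = v_{1} + v_{3} + v_{6}  so sig = ⟨2 | 1 1 1⟩
  • {1,3,7}:  v_{1} + v_{3} + v_{7} = v_{4}  so sig = ⟨3 | 1⟩
  • {2,4,6}:  v_{2} + v_{4} + v_{6} = v_{7}  so sig = ⟨3 | 1⟩
  • {1,3,5}:  v_{1} + v_{3} + v_{5} = v_{2} + v_{4}  so sig = ⟨3 | 1 1⟩
  • {4,5,6}:  v_{4} + v_{5} + v_{6} = 2·v_{7}  so sig = ⟨3 | 2⟩
  • {1,2,3,6}:  v_{1} + v_{2} + v_{3} + v_{6} = 0  so sig = ⟨4 | 0⟩

Signatures (|P|; sorted positive RHS coefficients), sorted:
    |P|=2: 4 collections, coeffs (1), (1), (1,1), (1,1,1)
    |P|=3: 4 collections, coeffs (1), (1), (1,1), (2)
    |P|=4: 1 collection, coeffs ()


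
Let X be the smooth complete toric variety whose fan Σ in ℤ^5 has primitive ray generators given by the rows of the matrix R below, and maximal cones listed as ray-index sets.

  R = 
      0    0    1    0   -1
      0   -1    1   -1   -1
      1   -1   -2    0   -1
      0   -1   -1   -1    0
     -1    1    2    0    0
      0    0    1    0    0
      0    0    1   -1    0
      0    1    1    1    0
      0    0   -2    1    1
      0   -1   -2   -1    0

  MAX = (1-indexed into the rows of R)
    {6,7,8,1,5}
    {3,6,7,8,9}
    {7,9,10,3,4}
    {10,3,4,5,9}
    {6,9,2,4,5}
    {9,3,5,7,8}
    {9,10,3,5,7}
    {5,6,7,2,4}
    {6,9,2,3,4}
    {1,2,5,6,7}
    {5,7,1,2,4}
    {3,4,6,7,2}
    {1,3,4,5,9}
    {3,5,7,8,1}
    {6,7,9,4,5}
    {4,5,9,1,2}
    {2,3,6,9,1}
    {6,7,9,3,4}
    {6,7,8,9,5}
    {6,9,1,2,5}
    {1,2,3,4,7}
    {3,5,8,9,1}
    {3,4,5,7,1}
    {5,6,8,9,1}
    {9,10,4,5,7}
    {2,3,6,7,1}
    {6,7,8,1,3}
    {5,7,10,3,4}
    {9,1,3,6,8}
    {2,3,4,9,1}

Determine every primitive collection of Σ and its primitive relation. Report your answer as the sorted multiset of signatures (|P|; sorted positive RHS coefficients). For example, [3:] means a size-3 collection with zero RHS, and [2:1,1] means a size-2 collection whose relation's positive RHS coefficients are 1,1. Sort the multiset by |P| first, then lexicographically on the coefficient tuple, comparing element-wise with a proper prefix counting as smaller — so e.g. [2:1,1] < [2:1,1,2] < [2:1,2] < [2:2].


The 12 primitive collections of Σ (r=10, n=5):

  {4,8}:  v_{4} + v_{8} = 0  →  sig = [2:]
  {6,10}:  v_{6} + v_{10} = v_{4}  →  sig = [2:1]
  {2,8}:  v_{2} + v_{8} = v_{1} + v_{6}  →  sig = [2:1,1]
  {1,10}:  v_{1} + v_{10} = v_{3} + v_{4} + v_{5}  →  sig = [2:1,1,1]
  {8,10}:  v_{8} + v_{10} = v_{3} + v_{5} + v_{7} + v_{9}  →  sig = [2:1,1,1,1]
  {2,10}:  v_{2} + v_{10} = v_{1} + 2·v_{4}  →  sig = [2:1,2]
  {1,7,9}:  v_{1} + v_{7} + v_{9} = 0  →  sig = [3:]
  {1,4,6}:  v_{1} + v_{4} + v_{6} = v_{2}  →  sig = [3:1]
  {3,5,6}:  v_{3} + v_{5} + v_{6} = v_{1}  →  sig = [3:1]
  {2,7,9}:  v_{2} + v_{7} + v_{9} = v_{4} + v_{6}  →  sig = [3:1,1]
  {2,3,5}:  v_{2} + v_{3} + v_{5} = 2·v_{1} + v_{4}  →  sig = [3:1,2]
  {3,4,5,7,9}:  v_{3} + v_{4} + v_{5} + v_{7} + v_{9} = v_{10}  →  sig = [5:1]

so the primitive-relation signature multiset is
    [2:]
    [2:1]
    [2:1,1]
    [2:1,1,1]
    [2:1,1,1,1]
    [2:1,2]
    [3:]
    [3:1]
    [3:1]
    [3:1,1]
    [3:1,2]
    [5:1]


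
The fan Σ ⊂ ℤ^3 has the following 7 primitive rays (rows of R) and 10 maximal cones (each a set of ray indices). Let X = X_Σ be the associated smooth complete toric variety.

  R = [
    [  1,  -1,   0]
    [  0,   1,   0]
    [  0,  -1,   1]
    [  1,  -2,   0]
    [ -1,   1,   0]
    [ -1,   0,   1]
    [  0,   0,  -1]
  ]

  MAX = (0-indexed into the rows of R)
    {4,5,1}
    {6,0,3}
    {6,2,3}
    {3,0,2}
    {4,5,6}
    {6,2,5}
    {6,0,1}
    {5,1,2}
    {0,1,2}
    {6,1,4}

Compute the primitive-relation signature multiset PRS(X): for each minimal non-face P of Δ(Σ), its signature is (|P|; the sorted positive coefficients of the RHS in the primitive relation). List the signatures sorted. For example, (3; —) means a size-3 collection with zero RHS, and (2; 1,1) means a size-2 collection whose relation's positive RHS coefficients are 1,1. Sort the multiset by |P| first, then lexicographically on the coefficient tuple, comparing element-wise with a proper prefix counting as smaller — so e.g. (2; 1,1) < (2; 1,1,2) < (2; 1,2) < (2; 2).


Δ(Σ) — 7 vertices, 9 min non-faces:

  P={0,4}:  v_{0} + v_{4} = 0  ⇒ sig = (2; —)
  P={0,5}:  v_{0} + v_{5} = v_{2}  ⇒ sig = (2; 1)
  P={1,3}:  v_{1} + v_{3} = v_{0}  ⇒ sig = (2; 1)
  P={2,4}:  v_{2} + v_{4} = v_{5}  ⇒ sig = (2; 1)
  P={3,4}:  v_{3} + v_{4} = v_{2} + v_{6}  ⇒ sig = (2; 1,1)
  P={3,5}:  v_{3} + v_{5} = 2·v_{2} + v_{6}  ⇒ sig = (2; 1,2)
  P={1,2,6}:  v_{1} + v_{2} + v_{6} = 0  ⇒ sig = (3; —)
  P={0,2,6}:  v_{0} + v_{2} + v_{6} = v_{3}  ⇒ sig = (3; 1)
  P={1,5,6}:  v_{1} + v_{5} + v_{6} = v_{4}  ⇒ sig = (3; 1)

so the primitive-relation signature multiset is
    |P|=2: 6 collections, coeffs (), (1), (1), (1), (1,1), (1,2)
    |P|=3: 3 collections, coeffs (), (1), (1)


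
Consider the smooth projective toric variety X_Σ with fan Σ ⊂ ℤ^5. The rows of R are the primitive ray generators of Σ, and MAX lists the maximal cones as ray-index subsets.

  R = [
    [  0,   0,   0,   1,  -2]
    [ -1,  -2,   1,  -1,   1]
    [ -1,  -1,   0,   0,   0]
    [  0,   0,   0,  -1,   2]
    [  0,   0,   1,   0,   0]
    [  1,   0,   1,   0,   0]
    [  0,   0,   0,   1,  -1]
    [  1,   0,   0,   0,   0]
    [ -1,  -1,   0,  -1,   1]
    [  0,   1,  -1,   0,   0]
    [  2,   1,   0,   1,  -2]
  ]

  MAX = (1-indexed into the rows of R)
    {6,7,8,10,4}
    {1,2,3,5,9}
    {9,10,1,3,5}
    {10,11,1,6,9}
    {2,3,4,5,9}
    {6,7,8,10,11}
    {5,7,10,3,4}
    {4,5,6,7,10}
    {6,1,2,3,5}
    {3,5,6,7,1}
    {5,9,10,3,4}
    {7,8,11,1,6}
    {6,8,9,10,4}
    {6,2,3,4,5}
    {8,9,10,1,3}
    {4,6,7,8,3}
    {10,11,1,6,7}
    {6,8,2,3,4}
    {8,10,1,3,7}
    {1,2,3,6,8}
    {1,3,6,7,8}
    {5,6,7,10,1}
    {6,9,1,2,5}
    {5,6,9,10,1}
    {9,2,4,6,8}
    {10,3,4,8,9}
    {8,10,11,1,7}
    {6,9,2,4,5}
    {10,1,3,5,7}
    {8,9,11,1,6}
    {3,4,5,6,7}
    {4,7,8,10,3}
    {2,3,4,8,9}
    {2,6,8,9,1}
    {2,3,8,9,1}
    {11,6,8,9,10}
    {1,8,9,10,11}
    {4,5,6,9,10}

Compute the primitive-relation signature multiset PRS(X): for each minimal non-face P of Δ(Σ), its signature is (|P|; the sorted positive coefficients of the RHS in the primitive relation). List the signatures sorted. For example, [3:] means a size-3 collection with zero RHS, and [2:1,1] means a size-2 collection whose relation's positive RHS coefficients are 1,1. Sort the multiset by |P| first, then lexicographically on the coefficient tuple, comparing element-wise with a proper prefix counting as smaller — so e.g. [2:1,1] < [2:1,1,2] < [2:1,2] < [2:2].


Primitive collections (12):

  • {1,4}:  v_{1} + v_{4} = 0  so sig = [2:]
  • {2,10}:  v_{2} + v_{10} = v_{9}  so sig = [2:1]
  • {5,8}:  v_{5} + v_{8} = v_{6}  so sig = [2:1]
  • {7,9}:  v_{7} + v_{9} = v_{3}  so sig = [2:1]
  • {3,11}:  v_{3} + v_{11} = v_{1} + v_{8}  so sig = [2:1,1]
  • {4,11}:  v_{4} + v_{11} = v_{6} + v_{8} + v_{10}  so sig = [2:1,1,1]
  • {2,11}:  v_{2} + v_{11} = v_{1} + v_{6} + v_{8} + v_{9}  so sig = [2:1,1,1,1]
  • {5,11}:  v_{5} + v_{11} = v_{1} + 2·v_{6} + v_{10}  so sig = [2:1,1,2]
  • {2,7}:  v_{2} + v_{7} = 2·v_{3} + v_{6}  so sig = [2:1,2]
  • {3,6,10}:  v_{3} + v_{6} + v_{10} = 0  so sig = [3:]
  • {3,6,9}:  v_{3} + v_{6} + v_{9} = v_{2}  so sig = [3:1]
  • {1,6,8,10}:  v_{1} + v_{6} + v_{8} + v_{10} = v_{11}  so sig = [4:1]

Sorted signature multiset PRS(X):
    |P|=2: 9 collections, coeffs (), (1), (1), (1), (1,1), (1,1,1), (1,1,1,1), (1,1,2), (1,2)
    |P|=3: 2 collections, coeffs (), (1)
    |P|=4: 1 collection, coeffs (1)


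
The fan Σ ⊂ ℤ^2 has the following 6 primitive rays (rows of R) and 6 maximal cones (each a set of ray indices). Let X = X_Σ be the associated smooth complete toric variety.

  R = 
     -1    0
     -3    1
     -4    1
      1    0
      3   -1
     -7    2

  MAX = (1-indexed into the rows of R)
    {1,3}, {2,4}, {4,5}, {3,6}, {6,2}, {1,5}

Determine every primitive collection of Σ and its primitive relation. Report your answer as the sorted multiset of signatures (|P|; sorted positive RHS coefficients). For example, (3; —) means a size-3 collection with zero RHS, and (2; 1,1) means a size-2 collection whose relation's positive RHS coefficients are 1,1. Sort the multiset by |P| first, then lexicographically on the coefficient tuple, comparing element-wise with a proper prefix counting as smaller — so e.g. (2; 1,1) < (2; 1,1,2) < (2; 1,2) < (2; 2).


|primitive collections| = 9. Relations:

  • {1,4}:  v_{1} + v_{4} = 0  ⟹  sig = (2; —)
  • {2,5}:  v_{2} + v_{5} = 0  ⟹  sig = (2; —)
  • {1,2}:  v_{1} + v_{2} = v_{3}  ⟹  sig = (2; 1)
  • {2,3}:  v_{2} + v_{3} = v_{6}  ⟹  sig = (2; 1)
  • {3,4}:  v_{3} + v_{4} = v_{2}  ⟹  sig = (2; 1)
  • {3,5}:  v_{3} + v_{5} = v_{1}  ⟹  sig = (2; 1)
  • {5,6}:  v_{5} + v_{6} = v_{3}  ⟹  sig = (2; 1)
  • {1,6}:  v_{1} + v_{6} = 2·v_{3}  ⟹  sig = (2; 2)
  • {4,6}:  v_{4} + v_{6} = 2·v_{2}  ⟹  sig = (2; 2)

Signatures (|P|; sorted positive RHS coefficients), sorted:
{ (2; —) ×2,  (2; 1) ×5,  (2; 2) ×2 }


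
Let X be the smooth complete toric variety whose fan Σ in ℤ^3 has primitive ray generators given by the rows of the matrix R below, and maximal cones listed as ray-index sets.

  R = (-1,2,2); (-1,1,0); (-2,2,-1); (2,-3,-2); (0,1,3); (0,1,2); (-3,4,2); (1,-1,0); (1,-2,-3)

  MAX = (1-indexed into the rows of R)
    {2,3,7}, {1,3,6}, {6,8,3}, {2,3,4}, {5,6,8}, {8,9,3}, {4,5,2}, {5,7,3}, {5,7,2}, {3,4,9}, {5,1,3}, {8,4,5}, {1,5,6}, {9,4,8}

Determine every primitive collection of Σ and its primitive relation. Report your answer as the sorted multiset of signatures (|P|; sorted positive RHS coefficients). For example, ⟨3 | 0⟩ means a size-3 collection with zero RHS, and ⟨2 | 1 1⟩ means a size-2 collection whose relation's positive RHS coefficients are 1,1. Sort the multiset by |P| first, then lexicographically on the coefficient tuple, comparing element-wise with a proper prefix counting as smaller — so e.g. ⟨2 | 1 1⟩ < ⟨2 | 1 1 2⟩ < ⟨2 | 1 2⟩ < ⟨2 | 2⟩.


20 collections generate NE(X_Σ); each relation:

  P = {2,8}:  v_{2} + v_{8} = 0  so sig = ⟨2 | 0⟩
  P = {1,4}:  v_{1} + v_{4} = v_{8}  so sig = ⟨2 | 1⟩
  P = {1,8}:  v_{1} + v_{8} = v_{6}  so sig = ⟨2 | 1⟩
  P = {2,6}:  v_{2} + v_{6} = v_{1}  so sig = ⟨2 | 1⟩
  P = {4,7}:  v_{4} + v_{7} = v_{2}  so sig = ⟨2 | 1⟩
  P = {5,9}:  v_{5} + v_{9} = v_{8}  so sig = ⟨2 | 1⟩
  P = {7,9}:  v_{7} + v_{9} = v_{3}  so sig = ⟨2 | 1⟩
  P = {1,2}:  v_{1} + v_{2} = v_{3} + v_{5}  so sig = ⟨2 | 1 1⟩
  P = {2,9}:  v_{2} + v_{9} = v_{3} + v_{4}  so sig = ⟨2 | 1 1⟩
  P = {7,8}:  v_{7} + v_{8} = v_{3} + v_{5}  so sig = ⟨2 | 1 1⟩
  P = {6,7}:  v_{6} + v_{7} = v_{1} + v_{3} + v_{5}  so sig = ⟨2 | 1 1 1⟩
  P = {1,9}:  v_{1} + v_{9} = v_{3} + 2·v_{8}  so sig = ⟨2 | 1 2⟩
  P = {6,9}:  v_{6} + v_{9} = v_{3} + 3·v_{8}  so sig = ⟨2 | 1 3⟩
  P = {4,6}:  v_{4} + v_{6} = 2·v_{8}  so sig = ⟨2 | 2⟩
  P = {1,7}:  v_{1} + v_{7} = 2·v_{3} + 2·v_{5}  so sig = ⟨2 | 2 2⟩
  P = {3,4,5}:  v_{3} + v_{4} + v_{5} = 0  so sig = ⟨3 | 0⟩
  P = {2,3,5}:  v_{2} + v_{3} + v_{5} = v_{7}  so sig = ⟨3 | 1⟩
  P = {3,4,8}:  v_{3} + v_{4} + v_{8} = v_{9}  so sig = ⟨3 | 1⟩
  P = {3,5,8}:  v_{3} + v_{5} + v_{8} = v_{1}  so sig = ⟨3 | 1⟩
  P = {3,5,6}:  v_{3} + v_{5} + v_{6} = 2·v_{1}  so sig = ⟨3 | 2⟩

Hence PRS(X_Σ) =
[⟨2 | 0⟩, ⟨2 | 1⟩, ⟨2 | 1⟩, ⟨2 | 1⟩, ⟨2 | 1⟩, ⟨2 | 1⟩, ⟨2 | 1⟩, ⟨2 | 1 1⟩, ⟨2 | 1 1⟩, ⟨2 | 1 1⟩, ⟨2 | 1 1 1⟩, ⟨2 | 1 2⟩, ⟨2 | 1 3⟩, ⟨2 | 2⟩, ⟨2 | 2 2⟩, ⟨3 | 0⟩, ⟨3 | 1⟩, ⟨3 | 1⟩, ⟨3 | 1⟩, ⟨3 | 2⟩]


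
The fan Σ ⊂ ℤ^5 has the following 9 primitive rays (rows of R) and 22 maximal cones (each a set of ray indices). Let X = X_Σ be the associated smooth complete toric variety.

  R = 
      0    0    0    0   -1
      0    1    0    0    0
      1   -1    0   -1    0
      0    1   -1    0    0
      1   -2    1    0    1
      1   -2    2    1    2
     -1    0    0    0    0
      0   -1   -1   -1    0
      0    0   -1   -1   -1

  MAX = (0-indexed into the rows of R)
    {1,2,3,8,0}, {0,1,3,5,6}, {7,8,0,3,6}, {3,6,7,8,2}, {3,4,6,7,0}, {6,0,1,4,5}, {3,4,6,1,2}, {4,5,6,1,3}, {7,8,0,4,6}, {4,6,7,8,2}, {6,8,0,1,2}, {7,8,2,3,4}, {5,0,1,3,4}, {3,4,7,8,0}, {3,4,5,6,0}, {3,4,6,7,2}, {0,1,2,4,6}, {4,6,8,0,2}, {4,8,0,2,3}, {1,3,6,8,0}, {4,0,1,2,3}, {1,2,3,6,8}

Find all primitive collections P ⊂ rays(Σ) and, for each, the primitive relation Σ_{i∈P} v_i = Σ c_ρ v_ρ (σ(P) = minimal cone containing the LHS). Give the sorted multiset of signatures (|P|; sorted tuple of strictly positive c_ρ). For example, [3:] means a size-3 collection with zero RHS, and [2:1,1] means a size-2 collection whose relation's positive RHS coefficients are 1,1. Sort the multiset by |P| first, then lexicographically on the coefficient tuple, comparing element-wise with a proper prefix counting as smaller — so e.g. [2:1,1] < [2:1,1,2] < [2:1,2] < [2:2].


9 collections generate NE(X_Σ); each relation:

  P = {5,8}:  v_{5} + v_{8} = v_{4}  ⇒ sig = [2:1]
  P = {1,7}:  v_{1} + v_{7} = v_{2} + v_{3} + v_{6}  ⇒ sig = [2:1,1,1]
  P = {5,7}:  v_{5} + v_{7} = v_{3} + 2·v_{4} + v_{6}  ⇒ sig = [2:1,1,2]
  P = {2,5}:  v_{2} + v_{5} = v_{1} + 2·v_{4}  ⇒ sig = [2:1,2]
  P = {1,4,8}:  v_{1} + v_{4} + v_{8} = v_{2}  ⇒ sig = [3:1]
  P = {0,2,7}:  v_{0} + v_{2} + v_{7} = v_{4} + 2·v_{8}  ⇒ sig = [3:1,2]
  P = {0,2,3,6}:  v_{0} + v_{2} + v_{3} + v_{6} = v_{8}  ⇒ sig = [4:1]
  P = {3,4,6,8}:  v_{3} + v_{4} + v_{6} + v_{8} = v_{7}  ⇒ sig = [4:1]
  P = {0,1,3,4,6}:  v_{0} + v_{1} + v_{3} + v_{4} + v_{6} = 0  ⇒ sig = [5:]

Sorted signature multiset PRS(X):
    [2:1]
    [2:1,1,1]
    [2:1,1,2]
    [2:1,2]
    [3:1]
    [3:1,2]
    [4:1]
    [4:1]
    [5:]


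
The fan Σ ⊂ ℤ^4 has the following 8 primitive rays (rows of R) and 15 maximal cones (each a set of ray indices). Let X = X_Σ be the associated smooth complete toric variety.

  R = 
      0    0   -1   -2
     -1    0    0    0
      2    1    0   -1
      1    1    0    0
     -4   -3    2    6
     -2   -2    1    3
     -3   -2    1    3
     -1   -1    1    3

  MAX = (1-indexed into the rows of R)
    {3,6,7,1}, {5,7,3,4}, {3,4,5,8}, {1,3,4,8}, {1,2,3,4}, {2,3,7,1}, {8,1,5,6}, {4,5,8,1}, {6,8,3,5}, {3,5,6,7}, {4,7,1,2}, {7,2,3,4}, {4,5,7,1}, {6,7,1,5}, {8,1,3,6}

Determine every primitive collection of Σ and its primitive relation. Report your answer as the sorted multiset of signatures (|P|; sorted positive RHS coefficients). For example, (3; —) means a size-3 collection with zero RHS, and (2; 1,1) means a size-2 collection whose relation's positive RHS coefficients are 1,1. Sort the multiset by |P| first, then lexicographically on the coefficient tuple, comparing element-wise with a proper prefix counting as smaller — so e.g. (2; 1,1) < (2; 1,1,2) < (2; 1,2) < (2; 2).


The 7 primitive collections of Σ (r=8, n=4):

  {2,6}:  v_{2} + v_{6} = v_{7}  →  sig = (2; 1)
  {4,6}:  v_{4} + v_{6} = v_{8}  →  sig = (2; 1)
  {7,8}:  v_{7} + v_{8} = v_{5}  →  sig = (2; 1)
  {2,8}:  v_{2} + v_{8} = v_{4} + v_{7}  →  sig = (2; 1,1)
  {2,5}:  v_{2} + v_{5} = v_{4} + 2·v_{7}  →  sig = (2; 1,2)
  {1,3,5}:  v_{1} + v_{3} + v_{5} = v_{6}  →  sig = (3; 1)
  {1,3,4,7}:  v_{1} + v_{3} + v_{4} + v_{7} = 0  →  sig = (4; —)

Sorted signature multiset PRS(X):
{ (2; 1) ×3,  (2; 1,1),  (2; 1,2),  (3; 1),  (4; —) }


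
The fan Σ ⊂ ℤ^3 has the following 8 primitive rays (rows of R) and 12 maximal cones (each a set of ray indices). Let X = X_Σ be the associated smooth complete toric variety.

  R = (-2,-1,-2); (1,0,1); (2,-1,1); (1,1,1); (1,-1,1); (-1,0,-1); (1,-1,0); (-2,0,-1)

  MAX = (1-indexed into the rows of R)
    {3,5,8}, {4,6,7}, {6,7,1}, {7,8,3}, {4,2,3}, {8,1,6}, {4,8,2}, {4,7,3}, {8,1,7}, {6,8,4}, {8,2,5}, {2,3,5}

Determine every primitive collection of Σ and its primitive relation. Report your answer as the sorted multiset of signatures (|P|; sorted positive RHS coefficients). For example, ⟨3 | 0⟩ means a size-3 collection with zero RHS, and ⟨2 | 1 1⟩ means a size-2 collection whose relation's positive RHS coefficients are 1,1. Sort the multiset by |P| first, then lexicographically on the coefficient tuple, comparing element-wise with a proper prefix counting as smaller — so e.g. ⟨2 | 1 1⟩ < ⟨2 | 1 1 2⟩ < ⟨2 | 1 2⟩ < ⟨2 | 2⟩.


Δ(Σ) — 8 vertices, 14 min non-faces:

  {2,6}:  v_{2} + v_{6} = 0  ⇒ sig = ⟨2 | 0⟩
  {1,4}:  v_{1} + v_{4} = v_{6}  ⇒ sig = ⟨2 | 1⟩
  {2,7}:  v_{2} + v_{7} = v_{3}  ⇒ sig = ⟨2 | 1⟩
  {3,6}:  v_{3} + v_{6} = v_{7}  ⇒ sig = ⟨2 | 1⟩
  {1,2}:  v_{1} + v_{2} = v_{7} + v_{8}  ⇒ sig = ⟨2 | 1 1⟩
  {5,6}:  v_{5} + v_{6} = v_{3} + v_{8}  ⇒ sig = ⟨2 | 1 1⟩
  {1,5}:  v_{1} + v_{5} = v_{3} + v_{7} + 2·v_{8}  ⇒ sig = ⟨2 | 1 1 2⟩
  {1,3}:  v_{1} + v_{3} = 2·v_{7} + v_{8}  ⇒ sig = ⟨2 | 1 2⟩
  {5,7}:  v_{5} + v_{7} = 2·v_{3} + v_{8}  ⇒ sig = ⟨2 | 1 2⟩
  {4,5}:  v_{4} + v_{5} = 2·v_{2}  ⇒ sig = ⟨2 | 2⟩
  {4,7,8}:  v_{4} + v_{7} + v_{8} = 0  ⇒ sig = ⟨3 | 0⟩
  {2,3,8}:  v_{2} + v_{3} + v_{8} = v_{5}  ⇒ sig = ⟨3 | 1⟩
  {3,4,8}:  v_{3} + v_{4} + v_{8} = v_{2}  ⇒ sig = ⟨3 | 1⟩
  {6,7,8}:  v_{6} + v_{7} + v_{8} = v_{1}  ⇒ sig = ⟨3 | 1⟩

so the primitive-relation signature multiset is
{ ⟨2 | 0⟩,  ⟨2 | 1⟩ ×3,  ⟨2 | 1 1⟩ ×2,  ⟨2 | 1 1 2⟩,  ⟨2 | 1 2⟩ ×2,  ⟨2 | 2⟩,  ⟨3 | 0⟩,  ⟨3 | 1⟩ ×3 }


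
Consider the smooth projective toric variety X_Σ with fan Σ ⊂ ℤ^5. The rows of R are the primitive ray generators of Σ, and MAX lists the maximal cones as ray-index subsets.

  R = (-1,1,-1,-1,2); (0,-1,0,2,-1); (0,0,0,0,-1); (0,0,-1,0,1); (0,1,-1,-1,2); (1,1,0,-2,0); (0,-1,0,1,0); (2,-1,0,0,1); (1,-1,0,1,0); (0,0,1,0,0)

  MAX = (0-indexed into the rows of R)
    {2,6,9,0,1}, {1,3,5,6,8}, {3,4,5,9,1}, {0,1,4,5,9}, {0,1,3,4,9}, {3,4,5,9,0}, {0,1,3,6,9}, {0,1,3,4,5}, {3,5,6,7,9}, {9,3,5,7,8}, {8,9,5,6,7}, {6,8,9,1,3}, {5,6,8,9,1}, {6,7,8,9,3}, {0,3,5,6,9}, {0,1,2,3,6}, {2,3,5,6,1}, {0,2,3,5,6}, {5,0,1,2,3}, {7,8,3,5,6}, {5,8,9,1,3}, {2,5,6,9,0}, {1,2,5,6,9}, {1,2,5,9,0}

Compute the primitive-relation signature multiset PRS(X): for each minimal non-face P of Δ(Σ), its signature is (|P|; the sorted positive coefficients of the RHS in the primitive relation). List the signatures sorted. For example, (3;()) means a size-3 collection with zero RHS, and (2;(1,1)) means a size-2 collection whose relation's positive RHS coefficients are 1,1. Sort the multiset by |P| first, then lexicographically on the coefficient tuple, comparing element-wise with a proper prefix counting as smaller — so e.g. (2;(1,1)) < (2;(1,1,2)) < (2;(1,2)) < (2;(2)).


Minimal non-faces — 14 found among 10 rays, 24 max cones:

  • {2,4}:  v_{2} + v_{4} = v_{0} + v_{1} + v_{5}  ⇒ sig = (2;(1,1,1))
  • {2,7}:  v_{2} + v_{7} = v_{5} + v_{6} + v_{8}  ⇒ sig = (2;(1,1,1))
  • {2,8}:  v_{2} + v_{8} = v_{1} + v_{5} + v_{6}  ⇒ sig = (2;(1,1,1))
  • {0,7}:  v_{0} + v_{7} = 3·v_{3} + v_{5} + v_{6} + 2·v_{9}  ⇒ sig = (2;(1,1,2,3))
  • {4,7}:  v_{4} + v_{7} = 3·v_{3} + v_{5} + v_{8} + 2·v_{9}  ⇒ sig = (2;(1,1,2,3))
  • {4,8}:  v_{4} + v_{8} = v_{1} + 3·v_{3} + v_{5} + 2·v_{9}  ⇒ sig = (2;(1,1,2,3))
  • {0,8}:  v_{0} + v_{8} = 2·v_{3} + v_{9}  ⇒ sig = (2;(1,2))
  • {4,6}:  v_{4} + v_{6} = 2·v_{3} + v_{9}  ⇒ sig = (2;(1,2))
  • {1,7}:  v_{1} + v_{7} = 2·v_{8}  ⇒ sig = (2;(2))
  • {2,3,9}:  v_{2} + v_{3} + v_{9} = 0  ⇒ sig = (3;())
  • {0,1,5,6}:  v_{0} + v_{1} + v_{5} + v_{6} = v_{3}  ⇒ sig = (4;(1))
  • {0,1,3,5,9}:  v_{0} + v_{1} + v_{3} + v_{5} + v_{9} = v_{4}  ⇒ sig = (5;(1))
  • {1,3,5,6,9}:  v_{1} + v_{3} + v_{5} + v_{6} + v_{9} = v_{8}  ⇒ sig = (5;(1))
  • {3,5,6,8,9}:  v_{3} + v_{5} + v_{6} + v_{8} + v_{9} = v_{7}  ⇒ sig = (5;(1))

Sorted signature multiset PRS(X):
    (2;(1,1,1))
    (2;(1,1,1))
    (2;(1,1,1))
    (2;(1,1,2,3))
    (2;(1,1,2,3))
    (2;(1,1,2,3))
    (2;(1,2))
    (2;(1,2))
    (2;(2))
    (3;())
    (4;(1))
    (5;(1))
    (5;(1))
    (5;(1))


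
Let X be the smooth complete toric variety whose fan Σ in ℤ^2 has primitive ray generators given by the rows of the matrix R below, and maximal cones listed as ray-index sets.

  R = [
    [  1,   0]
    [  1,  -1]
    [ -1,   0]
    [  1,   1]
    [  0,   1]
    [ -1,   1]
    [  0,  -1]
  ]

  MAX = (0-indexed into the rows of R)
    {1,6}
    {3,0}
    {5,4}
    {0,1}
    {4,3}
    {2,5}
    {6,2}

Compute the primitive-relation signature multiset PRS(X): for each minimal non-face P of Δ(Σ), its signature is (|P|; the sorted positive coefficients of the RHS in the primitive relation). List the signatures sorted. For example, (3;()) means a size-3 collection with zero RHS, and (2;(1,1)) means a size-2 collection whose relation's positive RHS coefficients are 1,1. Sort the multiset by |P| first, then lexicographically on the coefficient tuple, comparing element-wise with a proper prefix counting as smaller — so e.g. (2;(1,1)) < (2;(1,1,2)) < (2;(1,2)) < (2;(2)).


14 minimal non-faces of Δ(Σ) (on 7 rays):

  • {0,2}:  v_{0} + v_{2} = 0  so sig = (2;())
  • {1,5}:  v_{1} + v_{5} = 0  so sig = (2;())
  • {4,6}:  v_{4} + v_{6} = 0  so sig = (2;())
  • {0,4}:  v_{0} + v_{4} = v_{3}  so sig = (2;(1))
  • {0,5}:  v_{0} + v_{5} = v_{4}  so sig = (2;(1))
  • {0,6}:  v_{0} + v_{6} = v_{1}  so sig = (2;(1))
  • {1,2}:  v_{1} + v_{2} = v_{6}  so sig = (2;(1))
  • {1,4}:  v_{1} + v_{4} = v_{0}  so sig = (2;(1))
  • {2,3}:  v_{2} + v_{3} = v_{4}  so sig = (2;(1))
  • {2,4}:  v_{2} + v_{4} = v_{5}  so sig = (2;(1))
  • {3,6}:  v_{3} + v_{6} = v_{0}  so sig = (2;(1))
  • {5,6}:  v_{5} + v_{6} = v_{2}  so sig = (2;(1))
  • {1,3}:  v_{1} + v_{3} = 2·v_{0}  so sig = (2;(2))
  • {3,5}:  v_{3} + v_{5} = 2·v_{4}  so sig = (2;(2))

Hence PRS(X_Σ) =
[(2;()), (2;()), (2;()), (2;(1)), (2;(1)), (2;(1)), (2;(1)), (2;(1)), (2;(1)), (2;(1)), (2;(1)), (2;(1)), (2;(2)), (2;(2))]


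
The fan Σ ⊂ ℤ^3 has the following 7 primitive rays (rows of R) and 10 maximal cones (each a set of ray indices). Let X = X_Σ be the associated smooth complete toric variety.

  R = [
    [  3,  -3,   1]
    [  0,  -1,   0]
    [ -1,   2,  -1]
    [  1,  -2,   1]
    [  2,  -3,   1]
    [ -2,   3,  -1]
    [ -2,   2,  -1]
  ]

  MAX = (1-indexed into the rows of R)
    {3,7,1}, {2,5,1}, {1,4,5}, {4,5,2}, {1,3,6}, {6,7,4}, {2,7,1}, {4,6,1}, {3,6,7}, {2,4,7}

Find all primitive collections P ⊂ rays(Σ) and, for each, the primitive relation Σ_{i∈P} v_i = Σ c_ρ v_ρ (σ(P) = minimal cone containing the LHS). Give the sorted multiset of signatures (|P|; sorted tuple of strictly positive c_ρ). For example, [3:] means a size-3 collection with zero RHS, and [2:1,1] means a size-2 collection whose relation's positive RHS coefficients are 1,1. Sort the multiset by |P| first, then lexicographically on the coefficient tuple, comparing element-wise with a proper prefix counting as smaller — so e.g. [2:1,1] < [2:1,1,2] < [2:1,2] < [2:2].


9 minimal non-faces of Δ(Σ) (on 7 rays):

  {3,4}:  v_{3} + v_{4} = 0  →  sig = [2:]
  {5,6}:  v_{5} + v_{6} = 0  →  sig = [2:]
  {2,6}:  v_{2} + v_{6} = v_{7}  →  sig = [2:1]
  {5,7}:  v_{5} + v_{7} = v_{2}  →  sig = [2:1]
  {3,5}:  v_{3} + v_{5} = v_{1} + v_{7}  →  sig = [2:1,1]
  {2,3}:  v_{2} + v_{3} = v_{1} + 2·v_{7}  →  sig = [2:1,2]
  {1,4,7}:  v_{1} + v_{4} + v_{7} = v_{5}  →  sig = [3:1]
  {1,6,7}:  v_{1} + v_{6} + v_{7} = v_{3}  →  sig = [3:1]
  {1,2,4}:  v_{1} + v_{2} + v_{4} = 2·v_{5}  →  sig = [3:2]

so the primitive-relation signature multiset is
[[2:], [2:], [2:1], [2:1], [2:1,1], [2:1,2], [3:1], [3:1], [3:2]]
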